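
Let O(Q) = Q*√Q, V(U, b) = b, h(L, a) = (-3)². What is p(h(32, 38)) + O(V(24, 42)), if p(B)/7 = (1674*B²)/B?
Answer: 105462 + 42*√42 ≈ 1.0573e+5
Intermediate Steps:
h(L, a) = 9
O(Q) = Q^(3/2)
p(B) = 11718*B (p(B) = 7*((1674*B²)/B) = 7*(1674*B) = 11718*B)
p(h(32, 38)) + O(V(24, 42)) = 11718*9 + 42^(3/2) = 105462 + 42*√42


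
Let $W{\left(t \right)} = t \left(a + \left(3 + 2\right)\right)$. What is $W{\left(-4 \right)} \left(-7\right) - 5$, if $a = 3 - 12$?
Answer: $-117$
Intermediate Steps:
$a = -9$ ($a = 3 - 12 = -9$)
$W{\left(t \right)} = - 4 t$ ($W{\left(t \right)} = t \left(-9 + \left(3 + 2\right)\right) = t \left(-9 + 5\right) = t \left(-4\right) = - 4 t$)
$W{\left(-4 \right)} \left(-7\right) - 5 = \left(-4\right) \left(-4\right) \left(-7\right) - 5 = 16 \left(-7\right) - 5 = -112 - 5 = -117$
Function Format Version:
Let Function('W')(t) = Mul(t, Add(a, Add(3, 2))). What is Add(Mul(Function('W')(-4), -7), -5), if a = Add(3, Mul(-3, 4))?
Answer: -117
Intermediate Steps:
a = -9 (a = Add(3, -12) = -9)
Function('W')(t) = Mul(-4, t) (Function('W')(t) = Mul(t, Add(-9, Add(3, 2))) = Mul(t, Add(-9, 5)) = Mul(t, -4) = Mul(-4, t))
Add(Mul(Function('W')(-4), -7), -5) = Add(Mul(Mul(-4, -4), -7), -5) = Add(Mul(16, -7), -5) = Add(-112, -5) = -117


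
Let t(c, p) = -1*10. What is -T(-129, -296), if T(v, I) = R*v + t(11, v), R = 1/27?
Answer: 133/9 ≈ 14.778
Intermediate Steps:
t(c, p) = -10
R = 1/27 ≈ 0.037037
T(v, I) = -10 + v/27 (T(v, I) = v/27 - 10 = -10 + v/27)
-T(-129, -296) = -(-10 + (1/27)*(-129)) = -(-10 - 43/9) = -1*(-133/9) = 133/9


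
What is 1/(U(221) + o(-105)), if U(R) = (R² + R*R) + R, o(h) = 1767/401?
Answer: 401/39260870 ≈ 1.0214e-5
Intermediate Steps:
o(h) = 1767/401 (o(h) = 1767*(1/401) = 1767/401)
U(R) = R + 2*R² (U(R) = (R² + R²) + R = 2*R² + R = R + 2*R²)
1/(U(221) + o(-105)) = 1/(221*(1 + 2*221) + 1767/401) = 1/(221*(1 + 442) + 1767/401) = 1/(221*443 + 1767/401) = 1/(97903 + 1767/401) = 1/(39260870/401) = 401/39260870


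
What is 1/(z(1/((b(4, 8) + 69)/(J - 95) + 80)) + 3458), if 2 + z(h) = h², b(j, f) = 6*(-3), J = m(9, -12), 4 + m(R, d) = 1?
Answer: 60668521/209670418180 ≈ 0.00028935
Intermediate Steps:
m(R, d) = -3 (m(R, d) = -4 + 1 = -3)
J = -3
b(j, f) = -18
z(h) = -2 + h²
1/(z(1/((b(4, 8) + 69)/(J - 95) + 80)) + 3458) = 1/((-2 + (1/((-18 + 69)/(-3 - 95) + 80))²) + 3458) = 1/((-2 + (1/(51/(-98) + 80))²) + 3458) = 1/((-2 + (1/(51*(-1/98) + 80))²) + 3458) = 1/((-2 + (1/(-51/98 + 80))²) + 3458) = 1/((-2 + (1/(7789/98))²) + 3458) = 1/((-2 + (98/7789)²) + 3458) = 1/((-2 + 9604/60668521) + 3458) = 1/(-121327438/60668521 + 3458) = 1/(209670418180/60668521) = 60668521/209670418180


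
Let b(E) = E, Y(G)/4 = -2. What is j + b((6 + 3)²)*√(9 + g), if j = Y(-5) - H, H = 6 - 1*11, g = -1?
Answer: -3 + 162*√2 ≈ 226.10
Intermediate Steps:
Y(G) = -8 (Y(G) = 4*(-2) = -8)
H = -5 (H = 6 - 11 = -5)
j = -3 (j = -8 - 1*(-5) = -8 + 5 = -3)
j + b((6 + 3)²)*√(9 + g) = -3 + (6 + 3)²*√(9 - 1) = -3 + 9²*√8 = -3 + 81*(2*√2) = -3 + 162*√2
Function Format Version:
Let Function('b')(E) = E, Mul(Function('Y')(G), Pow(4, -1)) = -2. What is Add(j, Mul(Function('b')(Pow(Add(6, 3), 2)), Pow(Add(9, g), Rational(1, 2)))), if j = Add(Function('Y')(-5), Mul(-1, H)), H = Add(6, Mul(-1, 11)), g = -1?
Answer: Add(-3, Mul(162, Pow(2, Rational(1, 2)))) ≈ 226.10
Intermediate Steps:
Function('Y')(G) = -8 (Function('Y')(G) = Mul(4, -2) = -8)
H = -5 (H = Add(6, -11) = -5)
j = -3 (j = Add(-8, Mul(-1, -5)) = Add(-8, 5) = -3)
Add(j, Mul(Function('b')(Pow(Add(6, 3), 2)), Pow(Add(9, g), Rational(1, 2)))) = Add(-3, Mul(Pow(Add(6, 3), 2), Pow(Add(9, -1), Rational(1, 2)))) = Add(-3, Mul(Pow(9, 2), Pow(8, Rational(1, 2)))) = Add(-3, Mul(81, Mul(2, Pow(2, Rational(1, 2))))) = Add(-3, Mul(162, Pow(2, Rational(1, 2))))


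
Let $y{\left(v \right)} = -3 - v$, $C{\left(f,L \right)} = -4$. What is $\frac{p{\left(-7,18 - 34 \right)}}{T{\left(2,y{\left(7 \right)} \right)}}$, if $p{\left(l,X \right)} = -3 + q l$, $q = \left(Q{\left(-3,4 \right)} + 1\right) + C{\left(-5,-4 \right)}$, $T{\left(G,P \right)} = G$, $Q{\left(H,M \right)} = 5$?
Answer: $- \frac{17}{2} \approx -8.5$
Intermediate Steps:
$q = 2$ ($q = \left(5 + 1\right) - 4 = 6 - 4 = 2$)
$p{\left(l,X \right)} = -3 + 2 l$
$\frac{p{\left(-7,18 - 34 \right)}}{T{\left(2,y{\left(7 \right)} \right)}} = \frac{-3 + 2 \left(-7\right)}{2} = \left(-3 - 14\right) \frac{1}{2} = \left(-17\right) \frac{1}{2} = - \frac{17}{2}$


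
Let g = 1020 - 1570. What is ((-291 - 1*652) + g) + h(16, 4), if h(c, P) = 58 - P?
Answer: -1439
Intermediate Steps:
g = -550
((-291 - 1*652) + g) + h(16, 4) = ((-291 - 1*652) - 550) + (58 - 1*4) = ((-291 - 652) - 550) + (58 - 4) = (-943 - 550) + 54 = -1493 + 54 = -1439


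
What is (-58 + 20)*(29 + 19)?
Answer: -1824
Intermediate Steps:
(-58 + 20)*(29 + 19) = -38*48 = -1824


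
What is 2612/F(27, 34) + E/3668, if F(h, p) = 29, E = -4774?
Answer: 674455/7598 ≈ 88.767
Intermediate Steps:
2612/F(27, 34) + E/3668 = 2612/29 - 4774/3668 = 2612*(1/29) - 4774*1/3668 = 2612/29 - 341/262 = 674455/7598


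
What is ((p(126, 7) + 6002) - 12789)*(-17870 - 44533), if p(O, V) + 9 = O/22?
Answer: 423733389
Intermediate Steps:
p(O, V) = -9 + O/22
((p(126, 7) + 6002) - 12789)*(-17870 - 44533) = (((-9 + (1/22)*126) + 6002) - 12789)*(-17870 - 44533) = (((-9 + 63/11) + 6002) - 12789)*(-62403) = ((-36/11 + 6002) - 12789)*(-62403) = (65986/11 - 12789)*(-62403) = -74693/11*(-62403) = 423733389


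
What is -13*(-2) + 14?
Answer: 40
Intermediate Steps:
-13*(-2) + 14 = 26 + 14 = 40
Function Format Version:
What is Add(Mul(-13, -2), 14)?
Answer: 40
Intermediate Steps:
Add(Mul(-13, -2), 14) = Add(26, 14) = 40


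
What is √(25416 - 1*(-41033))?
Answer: √66449 ≈ 257.78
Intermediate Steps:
√(25416 - 1*(-41033)) = √(25416 + 41033) = √66449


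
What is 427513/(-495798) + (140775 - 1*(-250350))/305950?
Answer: 631213904/1516893981 ≈ 0.41612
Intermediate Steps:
427513/(-495798) + (140775 - 1*(-250350))/305950 = 427513*(-1/495798) + (140775 + 250350)*(1/305950) = -427513/495798 + 391125*(1/305950) = -427513/495798 + 15645/12238 = 631213904/1516893981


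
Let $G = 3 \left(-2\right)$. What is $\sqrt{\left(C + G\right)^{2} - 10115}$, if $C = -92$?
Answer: $i \sqrt{511} \approx 22.605 i$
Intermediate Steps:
$G = -6$
$\sqrt{\left(C + G\right)^{2} - 10115} = \sqrt{\left(-92 - 6\right)^{2} - 10115} = \sqrt{\left(-98\right)^{2} - 10115} = \sqrt{9604 - 10115} = \sqrt{-511} = i \sqrt{511}$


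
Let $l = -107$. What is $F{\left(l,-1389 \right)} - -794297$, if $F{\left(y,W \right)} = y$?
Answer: $794190$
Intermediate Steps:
$F{\left(l,-1389 \right)} - -794297 = -107 - -794297 = -107 + 794297 = 794190$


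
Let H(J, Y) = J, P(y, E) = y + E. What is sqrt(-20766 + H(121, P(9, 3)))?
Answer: I*sqrt(20645) ≈ 143.68*I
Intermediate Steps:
P(y, E) = E + y
sqrt(-20766 + H(121, P(9, 3))) = sqrt(-20766 + 121) = sqrt(-20645) = I*sqrt(20645)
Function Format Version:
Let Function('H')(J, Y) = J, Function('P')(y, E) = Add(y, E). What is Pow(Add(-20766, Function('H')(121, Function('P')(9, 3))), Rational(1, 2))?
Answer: Mul(I, Pow(20645, Rational(1, 2))) ≈ Mul(143.68, I)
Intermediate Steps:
Function('P')(y, E) = Add(E, y)
Pow(Add(-20766, Function('H')(121, Function('P')(9, 3))), Rational(1, 2)) = Pow(Add(-20766, 121), Rational(1, 2)) = Pow(-20645, Rational(1, 2)) = Mul(I, Pow(20645, Rational(1, 2)))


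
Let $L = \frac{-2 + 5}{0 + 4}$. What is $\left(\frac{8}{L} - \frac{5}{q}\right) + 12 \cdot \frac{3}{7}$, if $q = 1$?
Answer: $\frac{227}{21} \approx 10.81$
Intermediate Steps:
$L = \frac{3}{4} \approx 0.75$
$\left(\frac{8}{L} - \frac{5}{q}\right) + 12 \cdot \frac{3}{7} = \left(\frac{8}{\frac{3}{4}} - \frac{5}{1}\right) + 12 \cdot \frac{3}{7} = \left(8 \cdot \frac{4}{3} - 5\right) + 12 \cdot 3 \cdot \frac{1}{7} = \left(\frac{32}{3} - 5\right) + 12 \cdot \frac{3}{7} = \frac{17}{3} + \frac{36}{7} = \frac{227}{21}$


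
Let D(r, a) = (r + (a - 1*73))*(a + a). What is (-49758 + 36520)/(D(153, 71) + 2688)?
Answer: -6619/12065 ≈ -0.54861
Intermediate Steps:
D(r, a) = 2*a*(-73 + a + r) (D(r, a) = (r + (a - 73))*(2*a) = (r + (-73 + a))*(2*a) = (-73 + a + r)*(2*a) = 2*a*(-73 + a + r))
(-49758 + 36520)/(D(153, 71) + 2688) = (-49758 + 36520)/(2*71*(-73 + 71 + 153) + 2688) = -13238/(2*71*151 + 2688) = -13238/(21442 + 2688) = -13238/24130 = -13238*1/24130 = -6619/12065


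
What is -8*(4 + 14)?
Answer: -144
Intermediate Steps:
-8*(4 + 14) = -8*18 = -144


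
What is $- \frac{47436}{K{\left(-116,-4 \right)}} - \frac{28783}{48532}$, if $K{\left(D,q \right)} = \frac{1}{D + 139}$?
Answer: $- \frac{52949799679}{48532} \approx -1.091 \cdot 10^{6}$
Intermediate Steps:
$K{\left(D,q \right)} = \frac{1}{139 + D}$
$- \frac{47436}{K{\left(-116,-4 \right)}} - \frac{28783}{48532} = - \frac{47436}{\frac{1}{139 - 116}} - \frac{28783}{48532} = - \frac{47436}{\frac{1}{23}} - \frac{28783}{48532} = - 47436 \frac{1}{\frac{1}{23}} - \frac{28783}{48532} = \left(-47436\right) 23 - \frac{28783}{48532} = -1091028 - \frac{28783}{48532} = - \frac{52949799679}{48532}$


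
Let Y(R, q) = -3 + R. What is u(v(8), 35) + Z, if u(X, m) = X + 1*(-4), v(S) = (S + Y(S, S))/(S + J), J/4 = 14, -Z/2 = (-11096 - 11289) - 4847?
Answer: 3485453/64 ≈ 54460.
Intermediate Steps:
Z = 54464 (Z = -2*((-11096 - 11289) - 4847) = -2*(-22385 - 4847) = -2*(-27232) = 54464)
J = 56 (J = 4*14 = 56)
v(S) = (-3 + 2*S)/(56 + S) (v(S) = (S + (-3 + S))/(S + 56) = (-3 + 2*S)/(56 + S))
u(X, m) = -4 + X (u(X, m) = X - 4 = -4 + X)
u(v(8), 35) + Z = (-4 + (-3 + 2*8)/(56 + 8)) + 54464 = (-4 + (-3 + 16)/64) + 54464 = (-4 + (1/64)*13) + 54464 = (-4 + 13/64) + 54464 = -243/64 + 54464 = 3485453/64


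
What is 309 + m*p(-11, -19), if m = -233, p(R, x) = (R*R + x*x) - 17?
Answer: -108036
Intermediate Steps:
p(R, x) = -17 + R**2 + x**2 (p(R, x) = (R**2 + x**2) - 17 = -17 + R**2 + x**2)
309 + m*p(-11, -19) = 309 - 233*(-17 + (-11)**2 + (-19)**2) = 309 - 233*(-17 + 121 + 361) = 309 - 233*465 = 309 - 108345 = -108036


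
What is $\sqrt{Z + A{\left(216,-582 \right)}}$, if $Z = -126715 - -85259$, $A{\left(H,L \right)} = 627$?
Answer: $i \sqrt{40829} \approx 202.06 i$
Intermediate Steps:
$Z = -41456$ ($Z = -126715 + 85259 = -41456$)
$\sqrt{Z + A{\left(216,-582 \right)}} = \sqrt{-41456 + 627} = \sqrt{-40829} = i \sqrt{40829}$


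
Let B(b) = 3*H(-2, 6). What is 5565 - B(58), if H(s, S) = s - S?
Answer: 5589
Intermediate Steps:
B(b) = -24 (B(b) = 3*(-2 - 1*6) = 3*(-2 - 6) = 3*(-8) = -24)
5565 - B(58) = 5565 - 1*(-24) = 5565 + 24 = 5589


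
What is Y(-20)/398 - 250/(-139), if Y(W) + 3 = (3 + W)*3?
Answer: 45997/27661 ≈ 1.6629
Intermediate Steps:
Y(W) = 6 + 3*W (Y(W) = -3 + (3 + W)*3 = -3 + (9 + 3*W) = 6 + 3*W)
Y(-20)/398 - 250/(-139) = (6 + 3*(-20))/398 - 250/(-139) = (6 - 60)*(1/398) - 250*(-1/139) = -54*1/398 + 250/139 = -27/199 + 250/139 = 45997/27661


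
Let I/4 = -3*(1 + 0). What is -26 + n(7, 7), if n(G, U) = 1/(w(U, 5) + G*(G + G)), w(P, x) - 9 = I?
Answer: -2469/95 ≈ -25.989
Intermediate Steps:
I = -12 (I = 4*(-3*(1 + 0)) = 4*(-3*1) = 4*(-3) = -12)
w(P, x) = -3 (w(P, x) = 9 - 12 = -3)
n(G, U) = 1/(-3 + 2*G**2) (n(G, U) = 1/(-3 + G*(G + G)) = 1/(-3 + G*(2*G)) = 1/(-3 + 2*G**2))
-26 + n(7, 7) = -26 + 1/(-3 + 2*7**2) = -26 + 1/(-3 + 2*49) = -26 + 1/(-3 + 98) = -26 + 1/95 = -2469/95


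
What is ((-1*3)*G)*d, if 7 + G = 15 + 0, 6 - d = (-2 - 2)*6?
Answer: -720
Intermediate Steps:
d = 30 (d = 6 - (-2 - 2)*6 = 6 - (-4)*6 = 6 - 1*(-24) = 6 + 24 = 30)
G = 8 (G = -7 + (15 + 0) = -7 + 15 = 8)
((-1*3)*G)*d = (-1*3*8)*30 = -3*8*30 = -24*30 = -720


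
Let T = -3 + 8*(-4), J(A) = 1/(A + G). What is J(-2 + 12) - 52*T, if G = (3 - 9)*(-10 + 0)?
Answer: 127401/70 ≈ 1820.0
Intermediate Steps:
G = 60 (G = -6*(-10) = 60)
J(A) = 1/(60 + A) (J(A) = 1/(A + 60) = 1/(60 + A))
T = -35 (T = -3 - 32 = -35)
J(-2 + 12) - 52*T = 1/(60 + (-2 + 12)) - 52*(-35) = 1/(60 + 10) + 1820 = 1/70 + 1820 = 127401/70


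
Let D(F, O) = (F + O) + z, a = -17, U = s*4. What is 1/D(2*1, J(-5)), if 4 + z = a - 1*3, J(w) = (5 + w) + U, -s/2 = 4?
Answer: -1/54 ≈ -0.018519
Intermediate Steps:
s = -8 (s = -2*4 = -8)
U = -32 (U = -8*4 = -32)
J(w) = -27 + w (J(w) = (5 + w) - 32 = -27 + w)
z = -24 (z = -4 + (-17 - 1*3) = -4 + (-17 - 3) = -4 - 20 = -24)
D(F, O) = -24 + F + O (D(F, O) = (F + O) - 24 = -24 + F + O)
1/D(2*1, J(-5)) = 1/(-24 + 2*1 + (-27 - 5)) = 1/(-24 + 2 - 32) = 1/(-54) = -1/54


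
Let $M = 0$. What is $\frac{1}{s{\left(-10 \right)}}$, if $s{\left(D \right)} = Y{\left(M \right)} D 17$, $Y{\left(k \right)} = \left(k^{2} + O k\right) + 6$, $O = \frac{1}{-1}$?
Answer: $- \frac{1}{1020} \approx -0.00098039$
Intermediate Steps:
$O = -1$
$Y{\left(k \right)} = 6 + k^{2} - k$ ($Y{\left(k \right)} = \left(k^{2} - k\right) + 6 = 6 + k^{2} - k$)
$s{\left(D \right)} = 102 D$ ($s{\left(D \right)} = \left(6 + 0^{2} - 0\right) D 17 = \left(6 + 0 + 0\right) D 17 = 6 D 17 = 102 D$)
$\frac{1}{s{\left(-10 \right)}} = \frac{1}{102 \left(-10\right)} = \frac{1}{-1020} = - \frac{1}{1020}$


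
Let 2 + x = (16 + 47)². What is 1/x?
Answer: 1/3967 ≈ 0.00025208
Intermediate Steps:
x = 3967 (x = -2 + (16 + 47)² = -2 + 63² = -2 + 3969 = 3967)
1/x = 1/3967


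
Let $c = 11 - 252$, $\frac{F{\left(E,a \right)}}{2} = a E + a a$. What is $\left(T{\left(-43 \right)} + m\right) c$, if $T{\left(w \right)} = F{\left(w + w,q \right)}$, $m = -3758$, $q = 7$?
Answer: $1172224$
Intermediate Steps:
$F{\left(E,a \right)} = 2 a^{2} + 2 E a$ ($F{\left(E,a \right)} = 2 \left(a E + a a\right) = 2 \left(E a + a^{2}\right) = 2 \left(a^{2} + E a\right) = 2 a^{2} + 2 E a$)
$T{\left(w \right)} = 98 + 28 w$ ($T{\left(w \right)} = 2 \cdot 7 \left(\left(w + w\right) + 7\right) = 2 \cdot 7 \left(2 w + 7\right) = 2 \cdot 7 \left(7 + 2 w\right) = 98 + 28 w$)
$c = -241$ ($c = 11 - 252 = -241$)
$\left(T{\left(-43 \right)} + m\right) c = \left(\left(98 + 28 \left(-43\right)\right) - 3758\right) \left(-241\right) = \left(\left(98 - 1204\right) - 3758\right) \left(-241\right) = \left(-1106 - 3758\right) \left(-241\right) = \left(-4864\right) \left(-241\right) = 1172224$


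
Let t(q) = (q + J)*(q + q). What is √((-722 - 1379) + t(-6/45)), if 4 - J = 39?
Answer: I*√470617/15 ≈ 45.734*I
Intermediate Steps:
J = -35 (J = 4 - 1*39 = 4 - 39 = -35)
t(q) = 2*q*(-35 + q) (t(q) = (q - 35)*(q + q) = (-35 + q)*(2*q) = 2*q*(-35 + q))
√((-722 - 1379) + t(-6/45)) = √((-722 - 1379) + 2*(-6/45)*(-35 - 6/45)) = √(-2101 + 2*(-6*1/45)*(-35 - 6*1/45)) = √(-2101 + 2*(-2/15)*(-35 - 2/15)) = √(-2101 + 2*(-2/15)*(-527/15)) = √(-2101 + 2108/225) = √(-470617/225) = I*√470617/15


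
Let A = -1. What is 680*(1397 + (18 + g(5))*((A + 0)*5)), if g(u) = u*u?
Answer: 803760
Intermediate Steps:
g(u) = u**2
680*(1397 + (18 + g(5))*((A + 0)*5)) = 680*(1397 + (18 + 5**2)*((-1 + 0)*5)) = 680*(1397 + (18 + 25)*(-1*5)) = 680*(1397 + 43*(-5)) = 680*(1397 - 215) = 680*1182 = 803760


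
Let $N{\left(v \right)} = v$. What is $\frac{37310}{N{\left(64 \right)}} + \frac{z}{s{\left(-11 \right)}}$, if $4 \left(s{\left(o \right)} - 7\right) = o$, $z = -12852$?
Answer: $- \frac{78113}{32} \approx -2441.0$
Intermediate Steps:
$s{\left(o \right)} = 7 + \frac{o}{4}$
$\frac{37310}{N{\left(64 \right)}} + \frac{z}{s{\left(-11 \right)}} = \frac{37310}{64} - \frac{12852}{7 + \frac{1}{4} \left(-11\right)} = 37310 \cdot \frac{1}{64} - \frac{12852}{7 - \frac{11}{4}} = \frac{18655}{32} - \frac{12852}{\frac{17}{4}} = \frac{18655}{32} - 3024 = - \frac{78113}{32}$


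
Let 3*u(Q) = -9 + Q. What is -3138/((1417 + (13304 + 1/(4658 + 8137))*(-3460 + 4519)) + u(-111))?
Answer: -6691785/30047592649 ≈ -0.00022271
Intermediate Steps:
u(Q) = -3 + Q/3 (u(Q) = (-9 + Q)/3 = -3 + Q/3)
-3138/((1417 + (13304 + 1/(4658 + 8137))*(-3460 + 4519)) + u(-111)) = -3138/((1417 + (13304 + 1/(4658 + 8137))*(-3460 + 4519)) + (-3 + (⅓)*(-111))) = -3138/((1417 + (13304 + 1/12795)*1059) + (-3 - 37)) = -3138/((1417 + (13304 + 1/12795)*1059) - 40) = -3138/((1417 + (170224681/12795)*1059) - 40) = -3138/((1417 + 60089312393/4265) - 40) = -3138/(60095355898/4265 - 40) = -3138/60095185298/4265 = -3138*4265/60095185298 = -6691785/30047592649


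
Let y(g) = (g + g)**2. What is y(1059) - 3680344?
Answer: 805580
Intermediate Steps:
y(g) = 4*g**2 (y(g) = (2*g)**2 = 4*g**2)
y(1059) - 3680344 = 4*1059**2 - 3680344 = 4*1121481 - 3680344 = 4485924 - 3680344 = 805580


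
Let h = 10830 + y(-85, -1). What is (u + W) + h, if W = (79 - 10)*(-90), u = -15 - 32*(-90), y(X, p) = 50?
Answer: 7535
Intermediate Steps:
u = 2865 (u = -15 + 2880 = 2865)
W = -6210 (W = 69*(-90) = -6210)
h = 10880 (h = 10830 + 50 = 10880)
(u + W) + h = (2865 - 6210) + 10880 = -3345 + 10880 = 7535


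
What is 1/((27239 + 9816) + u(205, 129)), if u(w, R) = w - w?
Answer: 1/37055 ≈ 2.6987e-5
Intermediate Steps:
u(w, R) = 0
1/((27239 + 9816) + u(205, 129)) = 1/((27239 + 9816) + 0) = 1/(37055 + 0) = 1/37055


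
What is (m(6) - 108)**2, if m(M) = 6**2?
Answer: 5184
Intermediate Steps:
m(M) = 36
(m(6) - 108)**2 = (36 - 108)**2 = (-72)**2 = 5184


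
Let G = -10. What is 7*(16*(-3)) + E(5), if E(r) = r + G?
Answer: -341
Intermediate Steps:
E(r) = -10 + r (E(r) = r - 10 = -10 + r)
7*(16*(-3)) + E(5) = 7*(16*(-3)) + (-10 + 5) = 7*(-48) - 5 = -336 - 5 = -341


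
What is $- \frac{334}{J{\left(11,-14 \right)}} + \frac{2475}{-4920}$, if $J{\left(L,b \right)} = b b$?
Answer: $- \frac{35473}{16072} \approx -2.2071$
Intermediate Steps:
$J{\left(L,b \right)} = b^{2}$
$- \frac{334}{J{\left(11,-14 \right)}} + \frac{2475}{-4920} = - \frac{334}{\left(-14\right)^{2}} + \frac{2475}{-4920} = - \frac{334}{196} + 2475 \left(- \frac{1}{4920}\right) = \left(-334\right) \frac{1}{196} - \frac{165}{328} = - \frac{167}{98} - \frac{165}{328} = - \frac{35473}{16072}$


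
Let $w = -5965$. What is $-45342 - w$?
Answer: $-39377$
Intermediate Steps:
$-45342 - w = -45342 - -5965 = -45342 + 5965 = -39377$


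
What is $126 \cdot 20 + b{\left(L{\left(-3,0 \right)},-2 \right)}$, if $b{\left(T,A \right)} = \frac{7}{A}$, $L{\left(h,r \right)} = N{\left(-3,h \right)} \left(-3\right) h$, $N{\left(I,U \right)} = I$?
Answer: $\frac{5033}{2} \approx 2516.5$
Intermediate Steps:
$L{\left(h,r \right)} = 9 h$ ($L{\left(h,r \right)} = \left(-3\right) \left(-3\right) h = 9 h$)
$126 \cdot 20 + b{\left(L{\left(-3,0 \right)},-2 \right)} = 126 \cdot 20 + \frac{7}{-2} = 2520 + 7 \left(- \frac{1}{2}\right) = 2520 - \frac{7}{2} = \frac{5033}{2}$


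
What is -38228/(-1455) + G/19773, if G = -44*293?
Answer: 245708128/9589905 ≈ 25.622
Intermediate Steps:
G = -12892
-38228/(-1455) + G/19773 = -38228/(-1455) - 12892/19773 = -38228*(-1/1455) - 12892*1/19773 = 38228/1455 - 12892/19773 = 245708128/9589905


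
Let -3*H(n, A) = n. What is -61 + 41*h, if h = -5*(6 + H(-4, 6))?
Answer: -4693/3 ≈ -1564.3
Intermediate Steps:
H(n, A) = -n/3
h = -110/3 (h = -5*(6 - 1/3*(-4)) = -5*(6 + 4/3) = -5*22/3 = -110/3 ≈ -36.667)
-61 + 41*h = -61 + 41*(-110/3) = -61 - 4510/3 = -4693/3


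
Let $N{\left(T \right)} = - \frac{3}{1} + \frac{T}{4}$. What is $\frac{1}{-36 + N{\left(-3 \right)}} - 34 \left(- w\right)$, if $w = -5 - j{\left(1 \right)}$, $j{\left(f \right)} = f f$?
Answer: $- \frac{32440}{159} \approx -204.03$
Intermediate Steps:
$N{\left(T \right)} = -3 + \frac{T}{4}$ ($N{\left(T \right)} = \left(-3\right) 1 + T \frac{1}{4} = -3 + \frac{T}{4}$)
$j{\left(f \right)} = f^{2}$
$w = -6$ ($w = -5 - 1^{2} = -5 - 1 = -6$)
$\frac{1}{-36 + N{\left(-3 \right)}} - 34 \left(- w\right) = \frac{1}{-36 + \left(-3 + \frac{1}{4} \left(-3\right)\right)} - 34 \left(\left(-1\right) \left(-6\right)\right) = \frac{1}{-36 - \frac{15}{4}} - 204 = \frac{1}{- \frac{159}{4}} - 204 = - \frac{4}{159} - 204 = - \frac{32440}{159}$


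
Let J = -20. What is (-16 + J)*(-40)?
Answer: 1440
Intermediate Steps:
(-16 + J)*(-40) = (-16 - 20)*(-40) = -36*(-40) = 1440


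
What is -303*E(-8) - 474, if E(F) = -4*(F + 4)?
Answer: -5322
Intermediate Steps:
E(F) = -16 - 4*F (E(F) = -4*(4 + F) = -16 - 4*F)
-303*E(-8) - 474 = -303*(-16 - 4*(-8)) - 474 = -303*(-16 + 32) - 474 = -303*16 - 474 = -4848 - 474 = -5322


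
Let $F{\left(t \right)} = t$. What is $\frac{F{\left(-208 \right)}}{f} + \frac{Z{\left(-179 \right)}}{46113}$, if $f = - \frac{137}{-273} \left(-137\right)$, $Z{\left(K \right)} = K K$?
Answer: $\frac{3219858121}{865494897} \approx 3.7202$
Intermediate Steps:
$Z{\left(K \right)} = K^{2}$
$f = - \frac{18769}{273}$ ($f = \left(-137\right) \left(- \frac{1}{273}\right) \left(-137\right) = \frac{137}{273} \left(-137\right) = - \frac{18769}{273} \approx -68.751$)
$\frac{F{\left(-208 \right)}}{f} + \frac{Z{\left(-179 \right)}}{46113} = - \frac{208}{- \frac{18769}{273}} + \frac{\left(-179\right)^{2}}{46113} = \left(-208\right) \left(- \frac{273}{18769}\right) + 32041 \cdot \frac{1}{46113} = \frac{56784}{18769} + \frac{32041}{46113} = \frac{3219858121}{865494897}$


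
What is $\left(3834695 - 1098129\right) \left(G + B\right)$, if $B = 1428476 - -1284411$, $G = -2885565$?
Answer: $-472544743748$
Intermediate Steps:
$B = 2712887$ ($B = 1428476 + 1284411 = 2712887$)
$\left(3834695 - 1098129\right) \left(G + B\right) = \left(3834695 - 1098129\right) \left(-2885565 + 2712887\right) = 2736566 \left(-172678\right) = -472544743748$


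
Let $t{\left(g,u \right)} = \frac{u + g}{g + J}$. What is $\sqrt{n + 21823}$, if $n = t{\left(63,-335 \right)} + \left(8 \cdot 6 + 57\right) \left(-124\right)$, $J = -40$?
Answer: $\frac{\sqrt{4650531}}{23} \approx 93.761$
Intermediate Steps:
$t{\left(g,u \right)} = \frac{g + u}{-40 + g}$ ($t{\left(g,u \right)} = \frac{u + g}{g - 40} = \frac{g + u}{-40 + g}$)
$n = - \frac{299732}{23}$ ($n = \frac{63 - 335}{-40 + 63} + \left(8 \cdot 6 + 57\right) \left(-124\right) = \frac{1}{23} \left(-272\right) + \left(48 + 57\right) \left(-124\right) = \frac{1}{23} \left(-272\right) + 105 \left(-124\right) = - \frac{272}{23} - 13020 = - \frac{299732}{23} \approx -13032.0$)
$\sqrt{n + 21823} = \sqrt{- \frac{299732}{23} + 21823} = \sqrt{\frac{202197}{23}} = \frac{\sqrt{4650531}}{23}$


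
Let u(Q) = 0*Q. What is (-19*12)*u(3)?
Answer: 0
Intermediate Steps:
u(Q) = 0
(-19*12)*u(3) = -19*12*0 = -228*0 = 0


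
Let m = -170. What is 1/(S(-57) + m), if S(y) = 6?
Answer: -1/164 ≈ -0.0060976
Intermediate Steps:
1/(S(-57) + m) = 1/(6 - 170) = 1/(-164) = -1/164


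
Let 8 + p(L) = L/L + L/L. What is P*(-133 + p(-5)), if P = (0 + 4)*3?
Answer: -1668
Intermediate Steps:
p(L) = -6 (p(L) = -8 + (L/L + L/L) = -8 + (1 + 1) = -8 + 2 = -6)
P = 12 (P = 4*3 = 12)
P*(-133 + p(-5)) = 12*(-133 - 6) = 12*(-139) = -1668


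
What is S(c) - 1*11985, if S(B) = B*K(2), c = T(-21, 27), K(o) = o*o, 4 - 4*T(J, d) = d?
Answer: -12008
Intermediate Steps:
T(J, d) = 1 - d/4
K(o) = o**2
c = -23/4 (c = 1 - 1/4*27 = 1 - 27/4 = -23/4 ≈ -5.7500)
S(B) = 4*B (S(B) = B*2**2 = B*4 = 4*B)
S(c) - 1*11985 = 4*(-23/4) - 1*11985 = -23 - 11985 = -12008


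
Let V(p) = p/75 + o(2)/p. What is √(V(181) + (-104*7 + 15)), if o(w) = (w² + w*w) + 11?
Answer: 11*I*√43281987/2715 ≈ 26.655*I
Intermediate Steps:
o(w) = 11 + 2*w² (o(w) = (w² + w²) + 11 = 2*w² + 11 = 11 + 2*w²)
V(p) = 19/p + p/75 (V(p) = p/75 + (11 + 2*2²)/p = p*(1/75) + (11 + 2*4)/p = p/75 + (11 + 8)/p = p/75 + 19/p = 19/p + p/75)
√(V(181) + (-104*7 + 15)) = √((19/181 + (1/75)*181) + (-104*7 + 15)) = √((19*(1/181) + 181/75) + (-728 + 15)) = √((19/181 + 181/75) - 713) = √(34186/13575 - 713) = √(-9644789/13575) = 11*I*√43281987/2715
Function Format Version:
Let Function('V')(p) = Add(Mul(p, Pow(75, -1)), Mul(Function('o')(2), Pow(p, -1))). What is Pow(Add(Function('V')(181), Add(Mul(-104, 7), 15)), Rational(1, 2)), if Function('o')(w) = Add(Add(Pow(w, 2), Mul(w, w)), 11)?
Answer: Mul(Rational(11, 2715), I, Pow(43281987, Rational(1, 2))) ≈ Mul(26.655, I)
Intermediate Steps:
Function('o')(w) = Add(11, Mul(2, Pow(w, 2))) (Function('o')(w) = Add(Add(Pow(w, 2), Pow(w, 2)), 11) = Add(Mul(2, Pow(w, 2)), 11) = Add(11, Mul(2, Pow(w, 2))))
Function('V')(p) = Add(Mul(19, Pow(p, -1)), Mul(Rational(1, 75), p)) (Function('V')(p) = Add(Mul(p, Pow(75, -1)), Mul(Add(11, Mul(2, Pow(2, 2))), Pow(p, -1))) = Add(Mul(p, Rational(1, 75)), Mul(Add(11, Mul(2, 4)), Pow(p, -1))) = Add(Mul(Rational(1, 75), p), Mul(Add(11, 8), Pow(p, -1))) = Add(Mul(Rational(1, 75), p), Mul(19, Pow(p, -1))) = Add(Mul(19, Pow(p, -1)), Mul(Rational(1, 75), p)))
Pow(Add(Function('V')(181), Add(Mul(-104, 7), 15)), Rational(1, 2)) = Pow(Add(Add(Mul(19, Pow(181, -1)), Mul(Rational(1, 75), 181)), Add(Mul(-104, 7), 15)), Rational(1, 2)) = Pow(Add(Add(Mul(19, Rational(1, 181)), Rational(181, 75)), Add(-728, 15)), Rational(1, 2)) = Pow(Add(Add(Rational(19, 181), Rational(181, 75)), -713), Rational(1, 2)) = Pow(Add(Rational(34186, 13575), -713), Rational(1, 2)) = Pow(Rational(-9644789, 13575), Rational(1, 2)) = Mul(Rational(11, 2715), I, Pow(43281987, Rational(1, 2)))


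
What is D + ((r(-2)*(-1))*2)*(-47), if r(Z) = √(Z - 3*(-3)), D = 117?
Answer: 117 + 94*√7 ≈ 365.70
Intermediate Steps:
r(Z) = √(9 + Z) (r(Z) = √(Z + 9) = √(9 + Z))
D + ((r(-2)*(-1))*2)*(-47) = 117 + ((√(9 - 2)*(-1))*2)*(-47) = 117 + ((√7*(-1))*2)*(-47) = 117 + (-√7*2)*(-47) = 117 - 2*√7*(-47) = 117 + 94*√7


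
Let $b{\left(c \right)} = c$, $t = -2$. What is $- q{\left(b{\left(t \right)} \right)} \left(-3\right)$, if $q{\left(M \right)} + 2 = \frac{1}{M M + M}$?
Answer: $- \frac{9}{2} \approx -4.5$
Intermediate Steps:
$q{\left(M \right)} = -2 + \frac{1}{M + M^{2}}$ ($q{\left(M \right)} = -2 + \frac{1}{M M + M} = -2 + \frac{1}{M^{2} + M} = -2 + \frac{1}{M + M^{2}}$)
$- q{\left(b{\left(t \right)} \right)} \left(-3\right) = - \frac{1 - -4 - 2 \left(-2\right)^{2}}{\left(-2\right) \left(1 - 2\right)} \left(-3\right) = - \frac{\left(-1\right) \left(1 + 4 - 8\right)}{2 \left(-1\right)} \left(-3\right) = - \frac{\left(-1\right) \left(-1\right) \left(1 + 4 - 8\right)}{2} \left(-3\right) = - \frac{\left(-1\right) \left(-1\right) \left(-3\right)}{2} \left(-3\right) = \left(-1\right) \left(- \frac{3}{2}\right) \left(-3\right) = \frac{3}{2} \left(-3\right) = - \frac{9}{2}$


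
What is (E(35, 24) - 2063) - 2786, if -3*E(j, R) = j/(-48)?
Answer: -698221/144 ≈ -4848.8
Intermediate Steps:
E(j, R) = j/144 (E(j, R) = -j/(3*(-48)) = -j*(-1)/(3*48) = -(-1)*j/144 = j/144)
(E(35, 24) - 2063) - 2786 = ((1/144)*35 - 2063) - 2786 = (35/144 - 2063) - 2786 = -297037/144 - 2786 = -698221/144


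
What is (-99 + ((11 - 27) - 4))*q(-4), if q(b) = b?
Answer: 476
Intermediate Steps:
(-99 + ((11 - 27) - 4))*q(-4) = (-99 + ((11 - 27) - 4))*(-4) = (-99 + (-16 - 4))*(-4) = (-99 - 20)*(-4) = -119*(-4) = 476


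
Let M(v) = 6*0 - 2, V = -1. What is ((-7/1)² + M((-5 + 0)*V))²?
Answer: 2209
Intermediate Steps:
M(v) = -2 (M(v) = 0 - 2 = -2)
((-7/1)² + M((-5 + 0)*V))² = ((-7/1)² - 2)² = ((-7*1)² - 2)² = ((-7)² - 2)² = (49 - 2)² = 47² = 2209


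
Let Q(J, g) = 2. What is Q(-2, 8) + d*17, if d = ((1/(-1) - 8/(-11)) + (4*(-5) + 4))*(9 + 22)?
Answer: -94311/11 ≈ -8573.7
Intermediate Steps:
d = -5549/11 (d = ((1*(-1) - 8*(-1/11)) + (-20 + 4))*31 = ((-1 + 8/11) - 16)*31 = (-3/11 - 16)*31 = -179/11*31 = -5549/11 ≈ -504.45)
Q(-2, 8) + d*17 = 2 - 5549/11*17 = 2 - 94333/11 = -94311/11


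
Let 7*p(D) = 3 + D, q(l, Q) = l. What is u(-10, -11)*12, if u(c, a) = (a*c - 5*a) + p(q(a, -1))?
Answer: 13764/7 ≈ 1966.3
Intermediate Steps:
p(D) = 3/7 + D/7 (p(D) = (3 + D)/7 = 3/7 + D/7)
u(c, a) = 3/7 - 34*a/7 + a*c (u(c, a) = (a*c - 5*a) + (3/7 + a/7) = (-5*a + a*c) + (3/7 + a/7) = 3/7 - 34*a/7 + a*c)
u(-10, -11)*12 = (3/7 - 34/7*(-11) - 11*(-10))*12 = (3/7 + 374/7 + 110)*12 = (1147/7)*12 = 13764/7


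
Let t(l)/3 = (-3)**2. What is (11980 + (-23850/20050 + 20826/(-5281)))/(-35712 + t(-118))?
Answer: -25358948117/75569446485 ≈ -0.33557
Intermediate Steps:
t(l) = 27 (t(l) = 3*(-3)**2 = 3*9 = 27)
(11980 + (-23850/20050 + 20826/(-5281)))/(-35712 + t(-118)) = (11980 + (-23850/20050 + 20826/(-5281)))/(-35712 + 27) = (11980 + (-23850*1/20050 + 20826*(-1/5281)))/(-35685) = (11980 + (-477/401 - 20826/5281))*(-1/35685) = (11980 - 10870263/2117681)*(-1/35685) = (25358948117/2117681)*(-1/35685) = -25358948117/75569446485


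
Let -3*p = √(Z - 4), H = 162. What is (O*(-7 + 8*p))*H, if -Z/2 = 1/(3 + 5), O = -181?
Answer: 205254 + 39096*I*√17 ≈ 2.0525e+5 + 1.612e+5*I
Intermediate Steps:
Z = -¼ (Z = -2/(3 + 5) = -2/8 = -2*⅛ = -¼ ≈ -0.25000)
p = -I*√17/6 (p = -√(-¼ - 4)/3 = -I*√17/6 ≈ -0.68718*I)
(O*(-7 + 8*p))*H = -181*(-7 + 8*(-I*√17/6))*162 = -181*(-7 - 4*I*√17/3)*162 = (1267 + 724*I*√17/3)*162 = 205254 + 39096*I*√17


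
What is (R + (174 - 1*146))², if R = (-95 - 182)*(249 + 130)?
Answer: 11015552025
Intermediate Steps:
R = -104983 (R = -277*379 = -104983)
(R + (174 - 1*146))² = (-104983 + (174 - 1*146))² = (-104983 + (174 - 146))² = (-104983 + 28)² = (-104955)² = 11015552025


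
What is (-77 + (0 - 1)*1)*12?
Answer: -936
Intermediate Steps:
(-77 + (0 - 1)*1)*12 = (-77 - 1*1)*12 = (-77 - 1)*12 = -78*12 = -936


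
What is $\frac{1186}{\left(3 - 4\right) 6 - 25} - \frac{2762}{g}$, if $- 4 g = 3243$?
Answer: $- \frac{3503710}{100533} \approx -34.851$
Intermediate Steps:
$g = - \frac{3243}{4}$ ($g = \left(- \frac{1}{4}\right) 3243 = - \frac{3243}{4} \approx -810.75$)
$\frac{1186}{\left(3 - 4\right) 6 - 25} - \frac{2762}{g} = \frac{1186}{\left(3 - 4\right) 6 - 25} - \frac{2762}{- \frac{3243}{4}} = \frac{1186}{\left(-1\right) 6 - 25} - - \frac{11048}{3243} = \frac{1186}{-6 - 25} + \frac{11048}{3243} = \frac{1186}{-31} + \frac{11048}{3243} = 1186 \left(- \frac{1}{31}\right) + \frac{11048}{3243} = - \frac{1186}{31} + \frac{11048}{3243} = - \frac{3503710}{100533}$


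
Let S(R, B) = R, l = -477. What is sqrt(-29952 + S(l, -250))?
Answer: 21*I*sqrt(69) ≈ 174.44*I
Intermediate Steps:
sqrt(-29952 + S(l, -250)) = sqrt(-29952 - 477) = sqrt(-30429) = 21*I*sqrt(69)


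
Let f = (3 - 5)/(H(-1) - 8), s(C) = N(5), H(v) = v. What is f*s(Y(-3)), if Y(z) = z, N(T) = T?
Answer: 10/9 ≈ 1.1111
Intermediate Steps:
s(C) = 5
f = 2/9 (f = (3 - 5)/(-1 - 8) = -2/(-9) = -2*(-⅑) = 2/9 ≈ 0.22222)
f*s(Y(-3)) = (2/9)*5 = 10/9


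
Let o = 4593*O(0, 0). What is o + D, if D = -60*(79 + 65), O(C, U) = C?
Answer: -8640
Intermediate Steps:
o = 0 (o = 4593*0 = 0)
D = -8640 (D = -60*144 = -8640)
o + D = 0 - 8640 = -8640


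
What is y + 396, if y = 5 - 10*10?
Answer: 301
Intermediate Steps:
y = -95 (y = 5 - 100 = -95)
y + 396 = -95 + 396 = 301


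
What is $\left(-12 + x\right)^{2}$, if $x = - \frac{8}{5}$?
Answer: $\frac{4624}{25} \approx 184.96$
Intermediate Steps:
$x = - \frac{8}{5}$ ($x = \left(-8\right) \frac{1}{5} = - \frac{8}{5} \approx -1.6$)
$\left(-12 + x\right)^{2} = \left(-12 - \frac{8}{5}\right)^{2} = \left(- \frac{68}{5}\right)^{2} = \frac{4624}{25}$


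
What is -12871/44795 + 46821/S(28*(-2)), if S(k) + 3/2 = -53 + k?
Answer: -246913993/582335 ≈ -424.01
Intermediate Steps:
S(k) = -109/2 + k (S(k) = -3/2 + (-53 + k) = -109/2 + k)
-12871/44795 + 46821/S(28*(-2)) = -12871/44795 + 46821/(-109/2 + 28*(-2)) = -12871*1/44795 + 46821/(-109/2 - 56) = -12871/44795 + 46821/(-221/2) = -12871/44795 + 46821*(-2/221) = -12871/44795 - 93642/221 = -246913993/582335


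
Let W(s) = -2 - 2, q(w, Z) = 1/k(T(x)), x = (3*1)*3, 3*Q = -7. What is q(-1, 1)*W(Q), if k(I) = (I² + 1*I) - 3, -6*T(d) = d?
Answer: 16/9 ≈ 1.7778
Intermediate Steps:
Q = -7/3 (Q = (⅓)*(-7) = -7/3 ≈ -2.3333)
x = 9 (x = 3*3 = 9)
T(d) = -d/6
k(I) = -3 + I + I² (k(I) = (I² + I) - 3 = (I + I²) - 3 = -3 + I + I²)
q(w, Z) = -4/9 (q(w, Z) = 1/(-3 - ⅙*9 + (-⅙*9)²) = 1/(-3 - 3/2 + (-3/2)²) = 1/(-3 - 3/2 + 9/4) = 1/(-9/4) = -4/9)
W(s) = -4
q(-1, 1)*W(Q) = -4/9*(-4) = 16/9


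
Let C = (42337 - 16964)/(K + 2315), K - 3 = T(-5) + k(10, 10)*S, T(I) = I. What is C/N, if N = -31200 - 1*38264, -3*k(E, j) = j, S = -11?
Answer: -76119/489651736 ≈ -0.00015546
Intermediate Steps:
k(E, j) = -j/3
N = -69464 (N = -31200 - 38264 = -69464)
K = 104/3 (K = 3 + (-5 - ⅓*10*(-11)) = 3 + (-5 - 10/3*(-11)) = 3 + (-5 + 110/3) = 3 + 95/3 = 104/3 ≈ 34.667)
C = 76119/7049 (C = (42337 - 16964)/(104/3 + 2315) = 25373/(7049/3) = 25373*(3/7049) = 76119/7049 ≈ 10.799)
C/N = (76119/7049)/(-69464) = (76119/7049)*(-1/69464) = -76119/489651736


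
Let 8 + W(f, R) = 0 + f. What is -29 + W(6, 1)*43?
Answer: -115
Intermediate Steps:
W(f, R) = -8 + f (W(f, R) = -8 + (0 + f) = -8 + f)
-29 + W(6, 1)*43 = -29 + (-8 + 6)*43 = -29 - 2*43 = -29 - 86 = -115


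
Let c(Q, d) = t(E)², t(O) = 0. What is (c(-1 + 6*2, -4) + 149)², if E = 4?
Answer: 22201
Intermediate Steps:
c(Q, d) = 0 (c(Q, d) = 0² = 0)
(c(-1 + 6*2, -4) + 149)² = (0 + 149)² = 149² = 22201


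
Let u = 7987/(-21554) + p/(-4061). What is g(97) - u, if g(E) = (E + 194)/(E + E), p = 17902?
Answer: 274795553/43765397 ≈ 6.2788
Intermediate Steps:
g(E) = (194 + E)/(2*E) (g(E) = (194 + E)/((2*E)) = (194 + E)*(1/(2*E)) = (194 + E)/(2*E))
u = -418294915/87530794 (u = 7987/(-21554) + 17902/(-4061) = 7987*(-1/21554) + 17902*(-1/4061) = -7987/21554 - 17902/4061 = -418294915/87530794 ≈ -4.7788)
g(97) - u = (½)*(194 + 97)/97 - 1*(-418294915/87530794) = (½)*(1/97)*291 + 418294915/87530794 = 3/2 + 418294915/87530794 = 274795553/43765397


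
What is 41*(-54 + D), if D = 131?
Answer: 3157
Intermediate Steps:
41*(-54 + D) = 41*(-54 + 131) = 41*77 = 3157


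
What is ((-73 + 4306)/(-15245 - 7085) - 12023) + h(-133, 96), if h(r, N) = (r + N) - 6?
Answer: -269438013/22330 ≈ -12066.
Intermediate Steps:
h(r, N) = -6 + N + r (h(r, N) = (N + r) - 6 = -6 + N + r)
((-73 + 4306)/(-15245 - 7085) - 12023) + h(-133, 96) = ((-73 + 4306)/(-15245 - 7085) - 12023) + (-6 + 96 - 133) = (4233/(-22330) - 12023) - 43 = (4233*(-1/22330) - 12023) - 43 = (-4233/22330 - 12023) - 43 = -268477823/22330 - 43 = -269438013/22330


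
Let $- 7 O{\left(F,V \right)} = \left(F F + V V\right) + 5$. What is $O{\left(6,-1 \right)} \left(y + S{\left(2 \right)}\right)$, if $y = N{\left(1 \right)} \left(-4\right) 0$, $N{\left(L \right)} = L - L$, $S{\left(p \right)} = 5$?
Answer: $-30$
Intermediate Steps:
$O{\left(F,V \right)} = - \frac{5}{7} - \frac{F^{2}}{7} - \frac{V^{2}}{7}$ ($O{\left(F,V \right)} = - \frac{\left(F F + V V\right) + 5}{7} = - \frac{\left(F^{2} + V^{2}\right) + 5}{7} = - \frac{5 + F^{2} + V^{2}}{7} = - \frac{5}{7} - \frac{F^{2}}{7} - \frac{V^{2}}{7}$)
$N{\left(L \right)} = 0$
$y = 0$ ($y = 0 \left(-4\right) 0 = 0 \cdot 0 = 0$)
$O{\left(6,-1 \right)} \left(y + S{\left(2 \right)}\right) = \left(- \frac{5}{7} - \frac{6^{2}}{7} - \frac{\left(-1\right)^{2}}{7}\right) \left(0 + 5\right) = \left(- \frac{5}{7} - \frac{36}{7} - \frac{1}{7}\right) 5 = \left(-6\right) 5 = -30$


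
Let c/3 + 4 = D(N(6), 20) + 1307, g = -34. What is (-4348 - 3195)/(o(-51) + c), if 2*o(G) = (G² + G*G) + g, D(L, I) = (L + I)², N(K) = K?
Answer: -7543/8521 ≈ -0.88522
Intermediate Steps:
D(L, I) = (I + L)²
o(G) = -17 + G² (o(G) = ((G² + G*G) - 34)/2 = ((G² + G²) - 34)/2 = (2*G² - 34)/2 = (-34 + 2*G²)/2 = -17 + G²)
c = 5937 (c = -12 + 3*((20 + 6)² + 1307) = -12 + 3*(26² + 1307) = -12 + 3*(676 + 1307) = -12 + 3*1983 = -12 + 5949 = 5937)
(-4348 - 3195)/(o(-51) + c) = (-4348 - 3195)/((-17 + (-51)²) + 5937) = -7543/((-17 + 2601) + 5937) = -7543/(2584 + 5937) = -7543/8521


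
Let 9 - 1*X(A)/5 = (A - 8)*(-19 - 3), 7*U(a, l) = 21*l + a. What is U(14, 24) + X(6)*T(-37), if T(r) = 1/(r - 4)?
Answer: 3209/41 ≈ 78.268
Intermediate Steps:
U(a, l) = 3*l + a/7 (U(a, l) = (21*l + a)/7 = (a + 21*l)/7 = 3*l + a/7)
X(A) = -835 + 110*A (X(A) = 45 - 5*(A - 8)*(-19 - 3) = 45 - 5*(-8 + A)*(-22) = 45 - 5*(176 - 22*A) = 45 + (-880 + 110*A) = -835 + 110*A)
T(r) = 1/(-4 + r)
U(14, 24) + X(6)*T(-37) = (3*24 + (1/7)*14) + (-835 + 110*6)/(-4 - 37) = (72 + 2) + (-835 + 660)/(-41) = 74 - 175*(-1/41) = 74 + 175/41 = 3209/41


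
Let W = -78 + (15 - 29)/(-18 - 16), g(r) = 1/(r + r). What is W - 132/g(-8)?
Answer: 34585/17 ≈ 2034.4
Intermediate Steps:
g(r) = 1/(2*r)
W = -1319/17 (W = -78 - 14/(-34) = -78 - 14*(-1/34) = -78 + 7/17 = -1319/17 ≈ -77.588)
W - 132/g(-8) = -1319/17 - 132/((½)/(-8)) = -1319/17 - 132/((½)*(-⅛)) = -1319/17 - 132/(-1/16) = -1319/17 - 16*(-132) = -1319/17 + 2112 = 34585/17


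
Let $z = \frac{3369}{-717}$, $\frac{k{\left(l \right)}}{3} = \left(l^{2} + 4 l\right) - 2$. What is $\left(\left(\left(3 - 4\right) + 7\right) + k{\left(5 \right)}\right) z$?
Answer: $- \frac{151605}{239} \approx -634.33$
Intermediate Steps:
$k{\left(l \right)} = -6 + 3 l^{2} + 12 l$ ($k{\left(l \right)} = 3 \left(\left(l^{2} + 4 l\right) - 2\right) = 3 \left(-2 + l^{2} + 4 l\right) = -6 + 3 l^{2} + 12 l$)
$z = - \frac{1123}{239}$ ($z = 3369 \left(- \frac{1}{717}\right) = - \frac{1123}{239} \approx -4.6987$)
$\left(\left(\left(3 - 4\right) + 7\right) + k{\left(5 \right)}\right) z = \left(\left(\left(3 - 4\right) + 7\right) + \left(-6 + 3 \cdot 5^{2} + 12 \cdot 5\right)\right) \left(- \frac{1123}{239}\right) = \left(\left(-1 + 7\right) + \left(-6 + 3 \cdot 25 + 60\right)\right) \left(- \frac{1123}{239}\right) = \left(6 + \left(-6 + 75 + 60\right)\right) \left(- \frac{1123}{239}\right) = \left(6 + 129\right) \left(- \frac{1123}{239}\right) = 135 \left(- \frac{1123}{239}\right) = - \frac{151605}{239}$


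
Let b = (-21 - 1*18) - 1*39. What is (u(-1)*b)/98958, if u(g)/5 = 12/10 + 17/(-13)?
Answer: 7/16493 ≈ 0.00042442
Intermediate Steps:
u(g) = -7/13 (u(g) = 5*(12/10 + 17/(-13)) = 5*(12*(⅒) + 17*(-1/13)) = 5*(6/5 - 17/13) = 5*(-7/65) = -7/13)
b = -78 (b = (-21 - 18) - 39 = -39 - 39 = -78)
(u(-1)*b)/98958 = -7/13*(-78)/98958 = 42*(1/98958) = 7/16493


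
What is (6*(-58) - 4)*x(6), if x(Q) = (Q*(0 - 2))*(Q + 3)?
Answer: 38016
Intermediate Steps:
x(Q) = -2*Q*(3 + Q) (x(Q) = (Q*(-2))*(3 + Q) = (-2*Q)*(3 + Q) = -2*Q*(3 + Q))
(6*(-58) - 4)*x(6) = (6*(-58) - 4)*(-2*6*(3 + 6)) = (-348 - 4)*(-2*6*9) = -352*(-108) = 38016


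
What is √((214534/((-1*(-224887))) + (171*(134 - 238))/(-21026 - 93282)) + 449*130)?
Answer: 5*√57365686888919181786/156746239 ≈ 241.60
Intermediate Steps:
√((214534/((-1*(-224887))) + (171*(134 - 238))/(-21026 - 93282)) + 449*130) = √((214534/224887 + (171*(-104))/(-114308)) + 58370) = √((214534*(1/224887) - 17784*(-1/114308)) + 58370) = √((214534/224887 + 4446/28577) + 58370) = √(7130585720/6426595799 + 58370) = √(375127527373350/6426595799) = 5*√57365686888919181786/156746239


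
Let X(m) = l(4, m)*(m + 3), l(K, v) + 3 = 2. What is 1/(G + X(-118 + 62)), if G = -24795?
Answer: -1/24742 ≈ -4.0417e-5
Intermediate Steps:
l(K, v) = -1 (l(K, v) = -3 + 2 = -1)
X(m) = -3 - m (X(m) = -(m + 3) = -(3 + m) = -3 - m)
1/(G + X(-118 + 62)) = 1/(-24795 + (-3 - (-118 + 62))) = 1/(-24795 + (-3 - 1*(-56))) = 1/(-24795 + (-3 + 56)) = 1/(-24795 + 53) = 1/(-24742) = -1/24742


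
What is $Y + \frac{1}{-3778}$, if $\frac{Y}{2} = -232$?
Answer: $- \frac{1752993}{3778} \approx -464.0$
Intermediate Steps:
$Y = -464$ ($Y = 2 \left(-232\right) = -464$)
$Y + \frac{1}{-3778} = -464 + \frac{1}{-3778} = -464 - \frac{1}{3778} = - \frac{1752993}{3778}$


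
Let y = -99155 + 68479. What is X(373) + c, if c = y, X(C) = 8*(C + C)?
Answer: -24708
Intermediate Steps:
X(C) = 16*C (X(C) = 8*(2*C) = 16*C)
y = -30676
c = -30676
X(373) + c = 16*373 - 30676 = 5968 - 30676 = -24708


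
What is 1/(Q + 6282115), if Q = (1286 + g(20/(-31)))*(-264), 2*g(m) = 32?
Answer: 1/5938387 ≈ 1.6840e-7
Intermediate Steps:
g(m) = 16 (g(m) = (½)*32 = 16)
Q = -343728 (Q = (1286 + 16)*(-264) = 1302*(-264) = -343728)
1/(Q + 6282115) = 1/(-343728 + 6282115) = 1/5938387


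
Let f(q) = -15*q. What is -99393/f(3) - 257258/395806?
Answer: 6554794858/2968545 ≈ 2208.1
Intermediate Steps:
-99393/f(3) - 257258/395806 = -99393/((-15*3)) - 257258/395806 = -99393/(-45) - 257258*1/395806 = -99393*(-1/45) - 128629/197903 = 33131/15 - 128629/197903 = 6554794858/2968545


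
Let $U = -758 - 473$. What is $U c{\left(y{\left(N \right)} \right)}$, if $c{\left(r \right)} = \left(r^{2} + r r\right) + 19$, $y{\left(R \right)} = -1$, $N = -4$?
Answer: $-25851$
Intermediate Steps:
$U = -1231$ ($U = -758 - 473 = -1231$)
$c{\left(r \right)} = 19 + 2 r^{2}$ ($c{\left(r \right)} = \left(r^{2} + r^{2}\right) + 19 = 2 r^{2} + 19 = 19 + 2 r^{2}$)
$U c{\left(y{\left(N \right)} \right)} = - 1231 \left(19 + 2 \left(-1\right)^{2}\right) = - 1231 \left(19 + 2 \cdot 1\right) = - 1231 \left(19 + 2\right) = \left(-1231\right) 21 = -25851$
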